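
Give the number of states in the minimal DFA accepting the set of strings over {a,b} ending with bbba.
By Myhill–Nerode, count the distinguishable equivalence classes: 5 classes — one per longest suffix of the input that is a prefix of 'bbba' (lengths 0 through 4); only the length-4 class is accepting.
5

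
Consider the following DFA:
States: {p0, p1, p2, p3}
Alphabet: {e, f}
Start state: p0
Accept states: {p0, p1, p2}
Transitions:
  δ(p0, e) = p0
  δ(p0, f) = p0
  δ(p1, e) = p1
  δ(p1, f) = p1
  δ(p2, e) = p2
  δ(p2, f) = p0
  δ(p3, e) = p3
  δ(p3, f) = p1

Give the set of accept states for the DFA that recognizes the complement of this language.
Complement accept states = All states \ Original accept states
= {p0, p1, p2, p3} \ {p0, p1, p2}
{p3}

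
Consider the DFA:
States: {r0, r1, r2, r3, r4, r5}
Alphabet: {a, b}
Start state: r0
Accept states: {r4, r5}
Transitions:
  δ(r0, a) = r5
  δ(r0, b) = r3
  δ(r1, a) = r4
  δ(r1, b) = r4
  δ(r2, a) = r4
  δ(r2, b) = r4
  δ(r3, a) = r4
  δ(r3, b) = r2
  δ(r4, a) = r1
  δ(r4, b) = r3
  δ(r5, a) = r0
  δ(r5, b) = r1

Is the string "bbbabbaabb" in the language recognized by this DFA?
Processing string "bbbabbaabb":
  r0 --b--> r3
  r3 --b--> r2
  r2 --b--> r4
  r4 --a--> r1
  r1 --b--> r4
  r4 --b--> r3
  r3 --a--> r4
  r4 --a--> r1
  r1 --b--> r4
  r4 --b--> r3
Final state: r3
Accept states: {r4, r5}
No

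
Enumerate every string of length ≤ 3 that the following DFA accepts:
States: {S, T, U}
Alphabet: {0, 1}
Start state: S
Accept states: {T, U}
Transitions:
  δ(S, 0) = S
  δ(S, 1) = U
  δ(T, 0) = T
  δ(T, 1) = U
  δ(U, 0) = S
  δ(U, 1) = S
1, 01, 001, 101, 111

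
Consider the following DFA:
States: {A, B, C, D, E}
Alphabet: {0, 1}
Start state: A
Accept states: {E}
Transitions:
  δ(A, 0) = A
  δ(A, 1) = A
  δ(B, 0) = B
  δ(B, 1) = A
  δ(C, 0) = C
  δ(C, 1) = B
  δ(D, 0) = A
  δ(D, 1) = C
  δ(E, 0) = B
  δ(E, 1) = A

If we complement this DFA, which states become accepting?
Complement accept states = All states \ Original accept states
= {A, B, C, D, E} \ {E}
{A, B, C, D}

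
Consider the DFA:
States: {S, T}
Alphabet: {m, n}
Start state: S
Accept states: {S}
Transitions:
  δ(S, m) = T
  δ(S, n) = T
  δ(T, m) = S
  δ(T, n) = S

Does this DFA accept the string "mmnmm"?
Processing string "mmnmm":
  S --m--> T
  T --m--> S
  S --n--> T
  T --m--> S
  S --m--> T
Final state: T
Accept states: {S}
No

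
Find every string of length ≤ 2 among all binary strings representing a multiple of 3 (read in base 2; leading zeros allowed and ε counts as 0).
ε, 0, 00, 11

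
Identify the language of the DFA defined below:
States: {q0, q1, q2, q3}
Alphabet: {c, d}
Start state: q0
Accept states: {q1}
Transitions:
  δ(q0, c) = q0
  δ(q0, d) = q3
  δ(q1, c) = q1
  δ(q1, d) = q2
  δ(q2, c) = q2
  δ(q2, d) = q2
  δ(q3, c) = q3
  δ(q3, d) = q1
Testing a few strings:
  'dc' → reject
  'c' → reject
  'cdd' → accept
  'cddc' → accept
State roles: q0=zero d's; q1=two d's; q2=≥ three d's (dead); q3=one d
All strings over {c,d} containing exactly two d's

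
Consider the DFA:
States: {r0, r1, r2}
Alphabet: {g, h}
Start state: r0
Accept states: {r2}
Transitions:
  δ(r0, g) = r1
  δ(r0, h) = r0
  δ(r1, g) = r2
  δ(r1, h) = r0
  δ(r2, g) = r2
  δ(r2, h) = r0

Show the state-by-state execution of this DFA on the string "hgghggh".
read 'h': r0 → r0
  read 'g': r0 → r1
  read 'g': r1 → r2
  read 'h': r2 → r0
  read 'g': r0 → r1
  read 'g': r1 → r2
  read 'h': r2 → r0
r0 -> r0 -> r1 -> r2 -> r0 -> r1 -> r2 -> r0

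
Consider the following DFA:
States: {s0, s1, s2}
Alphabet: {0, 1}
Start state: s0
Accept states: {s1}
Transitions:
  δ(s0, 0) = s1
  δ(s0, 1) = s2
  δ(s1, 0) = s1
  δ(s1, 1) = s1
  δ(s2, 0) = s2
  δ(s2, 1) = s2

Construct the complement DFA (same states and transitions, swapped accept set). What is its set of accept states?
Complement accept states = All states \ Original accept states
= {s0, s1, s2} \ {s1}
{s0, s2}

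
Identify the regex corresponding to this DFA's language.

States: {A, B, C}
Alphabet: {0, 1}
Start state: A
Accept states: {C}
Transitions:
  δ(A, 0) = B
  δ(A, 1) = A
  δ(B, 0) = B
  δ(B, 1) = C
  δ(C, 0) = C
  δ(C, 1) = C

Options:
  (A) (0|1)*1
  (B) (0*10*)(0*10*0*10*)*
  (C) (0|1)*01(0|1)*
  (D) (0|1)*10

Check each option against the DFA on short strings; one disagreement eliminates an option:
  (A) (0|1)*1: on '1' the DFA goes A → A and rejects (A ∉ Accept), but the regex matches it → eliminate
  (B) (0*10*)(0*10*0*10*)*: on '1' the DFA goes A → A and rejects (A ∉ Accept), but the regex matches it → eliminate
  (C) (0|1)*01(0|1)*: agrees with the DFA on every string of length ≤ 6
  (D) (0|1)*10: on '01' the DFA goes A → B → C and accepts (C ∈ Accept), but the regex does not match it → eliminate
Only (C) is consistent with the DFA.
(C) (0|1)*01(0|1)*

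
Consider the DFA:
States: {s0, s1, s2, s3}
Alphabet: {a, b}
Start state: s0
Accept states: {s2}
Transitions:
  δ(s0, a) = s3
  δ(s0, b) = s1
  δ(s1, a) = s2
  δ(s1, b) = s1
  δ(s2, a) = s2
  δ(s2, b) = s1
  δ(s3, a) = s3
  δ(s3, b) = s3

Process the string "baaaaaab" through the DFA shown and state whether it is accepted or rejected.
Processing string "baaaaaab":
  s0 --b--> s1
  s1 --a--> s2
  s2 --a--> s2
  s2 --a--> s2
  s2 --a--> s2
  s2 --a--> s2
  s2 --a--> s2
  s2 --b--> s1
Final state: s1
Accept states: {s2}
No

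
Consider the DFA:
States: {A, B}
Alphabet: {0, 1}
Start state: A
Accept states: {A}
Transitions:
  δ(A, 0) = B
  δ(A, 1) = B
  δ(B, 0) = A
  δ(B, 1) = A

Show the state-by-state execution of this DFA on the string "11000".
read '1': A → B
  read '1': B → A
  read '0': A → B
  read '0': B → A
  read '0': A → B
A -> B -> A -> B -> A -> B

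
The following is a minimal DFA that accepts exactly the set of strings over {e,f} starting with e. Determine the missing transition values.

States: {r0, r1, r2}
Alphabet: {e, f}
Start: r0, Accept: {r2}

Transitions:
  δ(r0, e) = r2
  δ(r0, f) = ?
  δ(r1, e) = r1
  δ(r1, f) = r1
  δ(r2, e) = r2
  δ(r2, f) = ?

From the language and accept set, identify what each state tracks — r0: no input read; r1: started with f (dead); r2: started with e.
Each missing δ(q, a) is the state matching the new tracked value after reading a.
δ(r0, f) = r1; δ(r2, f) = r2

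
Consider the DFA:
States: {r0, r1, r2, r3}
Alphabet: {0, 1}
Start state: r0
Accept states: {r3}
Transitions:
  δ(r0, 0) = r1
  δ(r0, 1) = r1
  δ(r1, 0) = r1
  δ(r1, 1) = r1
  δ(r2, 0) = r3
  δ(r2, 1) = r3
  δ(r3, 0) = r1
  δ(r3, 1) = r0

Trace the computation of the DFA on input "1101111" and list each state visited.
read '1': r0 → r1
  read '1': r1 → r1
  read '0': r1 → r1
  read '1': r1 → r1
  read '1': r1 → r1
  read '1': r1 → r1
  read '1': r1 → r1
r0 -> r1 -> r1 -> r1 -> r1 -> r1 -> r1 -> r1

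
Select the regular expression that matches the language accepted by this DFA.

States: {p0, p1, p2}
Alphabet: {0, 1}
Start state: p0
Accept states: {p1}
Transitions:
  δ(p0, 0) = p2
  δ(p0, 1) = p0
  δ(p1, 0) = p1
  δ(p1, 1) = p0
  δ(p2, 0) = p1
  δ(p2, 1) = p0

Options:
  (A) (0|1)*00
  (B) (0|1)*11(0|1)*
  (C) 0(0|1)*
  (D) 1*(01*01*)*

Check each option against the DFA on short strings; one disagreement eliminates an option:
  (A) (0|1)*00: agrees with the DFA on every string of length ≤ 6
  (B) (0|1)*11(0|1)*: on '00' the DFA goes p0 → p2 → p1 and accepts (p1 ∈ Accept), but the regex does not match it → eliminate
  (C) 0(0|1)*: on '0' the DFA goes p0 → p2 and rejects (p2 ∉ Accept), but the regex matches it → eliminate
  (D) 1*(01*01*)*: on ε the DFA stays in p0 and rejects (p0 ∉ Accept), but the regex matches it → eliminate
Only (A) is consistent with the DFA.
(A) (0|1)*00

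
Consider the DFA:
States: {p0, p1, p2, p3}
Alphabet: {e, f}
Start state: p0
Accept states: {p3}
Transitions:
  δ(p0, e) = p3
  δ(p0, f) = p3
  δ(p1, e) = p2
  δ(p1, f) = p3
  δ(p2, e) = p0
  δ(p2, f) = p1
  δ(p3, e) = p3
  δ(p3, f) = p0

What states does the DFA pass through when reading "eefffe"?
read 'e': p0 → p3
  read 'e': p3 → p3
  read 'f': p3 → p0
  read 'f': p0 → p3
  read 'f': p3 → p0
  read 'e': p0 → p3
p0 -> p3 -> p3 -> p0 -> p3 -> p0 -> p3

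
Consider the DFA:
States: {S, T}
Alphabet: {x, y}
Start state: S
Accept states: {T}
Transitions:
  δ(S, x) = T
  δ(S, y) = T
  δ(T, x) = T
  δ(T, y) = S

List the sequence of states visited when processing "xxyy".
read 'x': S → T
  read 'x': T → T
  read 'y': T → S
  read 'y': S → T
S -> T -> T -> S -> T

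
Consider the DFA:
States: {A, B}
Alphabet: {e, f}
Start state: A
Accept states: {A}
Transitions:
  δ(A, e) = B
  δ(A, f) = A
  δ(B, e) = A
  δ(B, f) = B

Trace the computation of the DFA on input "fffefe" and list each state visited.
read 'f': A → A
  read 'f': A → A
  read 'f': A → A
  read 'e': A → B
  read 'f': B → B
  read 'e': B → A
A -> A -> A -> A -> B -> B -> A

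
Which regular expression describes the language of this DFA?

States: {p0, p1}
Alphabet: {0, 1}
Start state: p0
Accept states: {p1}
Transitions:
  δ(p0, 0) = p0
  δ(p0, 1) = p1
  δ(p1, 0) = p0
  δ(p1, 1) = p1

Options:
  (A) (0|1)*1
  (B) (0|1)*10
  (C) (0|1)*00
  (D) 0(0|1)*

Check each option against the DFA on short strings; one disagreement eliminates an option:
  (A) (0|1)*1: agrees with the DFA on every string of length ≤ 6
  (B) (0|1)*10: on '1' the DFA goes p0 → p1 and accepts (p1 ∈ Accept), but the regex does not match it → eliminate
  (C) (0|1)*00: on '1' the DFA goes p0 → p1 and accepts (p1 ∈ Accept), but the regex does not match it → eliminate
  (D) 0(0|1)*: on '0' the DFA goes p0 → p0 and rejects (p0 ∉ Accept), but the regex matches it → eliminate
Only (A) is consistent with the DFA.
(A) (0|1)*1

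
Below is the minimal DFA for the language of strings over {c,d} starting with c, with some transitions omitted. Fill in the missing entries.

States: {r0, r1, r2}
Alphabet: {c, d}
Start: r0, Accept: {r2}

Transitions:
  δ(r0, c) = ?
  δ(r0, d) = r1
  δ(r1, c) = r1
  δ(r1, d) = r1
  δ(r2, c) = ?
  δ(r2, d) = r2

From the language and accept set, identify what each state tracks — r0: no input read; r1: started with d (dead); r2: started with c.
Each missing δ(q, a) is the state matching the new tracked value after reading a.
δ(r0, c) = r2; δ(r2, c) = r2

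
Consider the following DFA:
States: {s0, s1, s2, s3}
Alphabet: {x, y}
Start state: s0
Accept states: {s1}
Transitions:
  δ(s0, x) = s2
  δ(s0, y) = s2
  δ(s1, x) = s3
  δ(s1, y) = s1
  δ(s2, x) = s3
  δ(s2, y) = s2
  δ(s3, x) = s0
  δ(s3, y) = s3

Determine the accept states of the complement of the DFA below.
Complement accept states = All states \ Original accept states
= {s0, s1, s2, s3} \ {s1}
{s0, s2, s3}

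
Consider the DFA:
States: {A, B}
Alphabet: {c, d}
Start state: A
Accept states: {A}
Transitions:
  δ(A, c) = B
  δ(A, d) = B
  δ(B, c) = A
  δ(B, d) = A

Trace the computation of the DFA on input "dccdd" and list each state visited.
read 'd': A → B
  read 'c': B → A
  read 'c': A → B
  read 'd': B → A
  read 'd': A → B
A -> B -> A -> B -> A -> B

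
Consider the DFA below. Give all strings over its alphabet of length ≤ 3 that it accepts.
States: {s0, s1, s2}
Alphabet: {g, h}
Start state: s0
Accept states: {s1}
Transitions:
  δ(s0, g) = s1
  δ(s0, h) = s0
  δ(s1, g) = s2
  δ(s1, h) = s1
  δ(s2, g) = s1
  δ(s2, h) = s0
g, gh, hg, ggg, ghh, hgh, hhg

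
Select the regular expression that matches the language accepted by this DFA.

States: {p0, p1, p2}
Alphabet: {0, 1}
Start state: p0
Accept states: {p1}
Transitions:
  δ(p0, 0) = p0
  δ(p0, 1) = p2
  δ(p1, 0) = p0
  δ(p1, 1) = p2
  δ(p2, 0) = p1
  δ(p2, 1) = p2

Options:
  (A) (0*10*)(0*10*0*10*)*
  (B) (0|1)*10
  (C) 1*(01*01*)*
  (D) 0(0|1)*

Check each option against the DFA on short strings; one disagreement eliminates an option:
  (A) (0*10*)(0*10*0*10*)*: on '1' the DFA goes p0 → p2 and rejects (p2 ∉ Accept), but the regex matches it → eliminate
  (B) (0|1)*10: agrees with the DFA on every string of length ≤ 6
  (C) 1*(01*01*)*: on ε the DFA stays in p0 and rejects (p0 ∉ Accept), but the regex matches it → eliminate
  (D) 0(0|1)*: on '0' the DFA goes p0 → p0 and rejects (p0 ∉ Accept), but the regex matches it → eliminate
Only (B) is consistent with the DFA.
(B) (0|1)*10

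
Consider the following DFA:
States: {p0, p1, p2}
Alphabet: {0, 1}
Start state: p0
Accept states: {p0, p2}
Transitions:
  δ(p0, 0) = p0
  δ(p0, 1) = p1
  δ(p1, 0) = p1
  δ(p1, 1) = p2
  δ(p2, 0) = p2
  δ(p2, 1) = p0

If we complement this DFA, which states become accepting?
Complement accept states = All states \ Original accept states
= {p0, p1, p2} \ {p0, p2}
{p1}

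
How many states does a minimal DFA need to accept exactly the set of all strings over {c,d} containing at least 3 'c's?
By Myhill–Nerode, count the distinguishable equivalence classes: 4 classes — having seen 0, 1, 2, or ≥3 copies of 'c'; any two classes i < j (j ≤ 3) are distinguished by the string c^(3−j), which takes class j to 3 copies (accepted) but leaves class i below 3 (rejected).
4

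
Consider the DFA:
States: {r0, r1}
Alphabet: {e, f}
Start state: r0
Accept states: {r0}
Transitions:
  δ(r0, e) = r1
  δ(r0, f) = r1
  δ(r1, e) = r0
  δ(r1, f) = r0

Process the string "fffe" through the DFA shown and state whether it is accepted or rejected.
Processing string "fffe":
  r0 --f--> r1
  r1 --f--> r0
  r0 --f--> r1
  r1 --e--> r0
Final state: r0
Accept states: {r0}
Yes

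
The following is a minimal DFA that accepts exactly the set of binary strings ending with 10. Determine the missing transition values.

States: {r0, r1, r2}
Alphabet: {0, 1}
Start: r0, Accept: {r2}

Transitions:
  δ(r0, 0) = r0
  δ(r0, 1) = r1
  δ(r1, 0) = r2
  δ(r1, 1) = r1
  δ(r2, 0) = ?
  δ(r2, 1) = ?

From the language and accept set, identify what each state tracks — r0: no suffix match; r1: one trailing 1; r2: suffix is 10.
Each missing δ(q, a) is the state matching the new tracked value after reading a.
δ(r2, 0) = r0; δ(r2, 1) = r1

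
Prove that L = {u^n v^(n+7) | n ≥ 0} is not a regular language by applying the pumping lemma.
Assume L is regular with pumping length p. Idea: pumping the u-block breaks the fixed offset of 7.
Choose s = u^p v^(p+7) ∈ L. By the pumping lemma, s = xyz with |xy| ≤ p, |y| > 0, so y = u^k with k ≥ 1. Then xy²z = u^(p+k) v^(p+7). For this to be in L we would need p+7 = (p+k)+7, i.e. k = 0, contradicting k ≥ 1. So xy²z ∉ L.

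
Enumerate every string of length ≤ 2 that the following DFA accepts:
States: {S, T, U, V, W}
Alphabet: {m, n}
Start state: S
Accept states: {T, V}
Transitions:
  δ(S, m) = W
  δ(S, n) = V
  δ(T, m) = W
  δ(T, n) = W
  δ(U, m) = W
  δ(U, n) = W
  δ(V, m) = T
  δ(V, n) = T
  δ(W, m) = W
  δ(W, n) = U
n, nm, nn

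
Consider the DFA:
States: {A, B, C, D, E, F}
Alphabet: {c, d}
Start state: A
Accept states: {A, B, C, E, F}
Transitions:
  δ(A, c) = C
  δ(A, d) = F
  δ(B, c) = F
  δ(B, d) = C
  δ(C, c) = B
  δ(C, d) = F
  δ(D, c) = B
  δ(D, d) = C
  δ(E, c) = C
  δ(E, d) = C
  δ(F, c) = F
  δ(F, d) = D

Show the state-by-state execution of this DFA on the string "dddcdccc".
read 'd': A → F
  read 'd': F → D
  read 'd': D → C
  read 'c': C → B
  read 'd': B → C
  read 'c': C → B
  read 'c': B → F
  read 'c': F → F
A -> F -> D -> C -> B -> C -> B -> F -> F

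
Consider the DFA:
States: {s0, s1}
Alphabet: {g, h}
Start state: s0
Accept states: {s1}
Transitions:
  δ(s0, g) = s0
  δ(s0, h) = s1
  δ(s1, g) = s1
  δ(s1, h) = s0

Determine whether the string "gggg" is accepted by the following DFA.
Processing string "gggg":
  s0 --g--> s0
  s0 --g--> s0
  s0 --g--> s0
  s0 --g--> s0
Final state: s0
Accept states: {s1}
No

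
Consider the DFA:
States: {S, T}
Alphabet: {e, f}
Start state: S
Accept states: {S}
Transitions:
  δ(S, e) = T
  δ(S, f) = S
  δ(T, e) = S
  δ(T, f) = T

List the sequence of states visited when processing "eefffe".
read 'e': S → T
  read 'e': T → S
  read 'f': S → S
  read 'f': S → S
  read 'f': S → S
  read 'e': S → T
S -> T -> S -> S -> S -> S -> T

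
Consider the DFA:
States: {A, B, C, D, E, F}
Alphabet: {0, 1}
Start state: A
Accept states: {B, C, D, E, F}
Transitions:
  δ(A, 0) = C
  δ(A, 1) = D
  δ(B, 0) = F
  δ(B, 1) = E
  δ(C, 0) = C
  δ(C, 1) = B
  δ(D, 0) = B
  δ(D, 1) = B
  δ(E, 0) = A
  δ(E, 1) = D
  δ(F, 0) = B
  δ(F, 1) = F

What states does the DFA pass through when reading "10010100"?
read '1': A → D
  read '0': D → B
  read '0': B → F
  read '1': F → F
  read '0': F → B
  read '1': B → E
  read '0': E → A
  read '0': A → C
A -> D -> B -> F -> F -> B -> E -> A -> C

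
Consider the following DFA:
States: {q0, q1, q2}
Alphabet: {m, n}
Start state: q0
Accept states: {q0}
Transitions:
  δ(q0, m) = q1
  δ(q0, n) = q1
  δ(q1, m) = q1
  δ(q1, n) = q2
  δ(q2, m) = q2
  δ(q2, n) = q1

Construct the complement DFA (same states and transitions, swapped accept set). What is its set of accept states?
Complement accept states = All states \ Original accept states
= {q0, q1, q2} \ {q0}
{q1, q2}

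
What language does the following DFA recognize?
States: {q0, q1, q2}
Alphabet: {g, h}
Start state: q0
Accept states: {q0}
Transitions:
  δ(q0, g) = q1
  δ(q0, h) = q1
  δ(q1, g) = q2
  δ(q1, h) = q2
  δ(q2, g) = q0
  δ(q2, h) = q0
Testing a few strings:
  'ghh' → accept
  'g' → reject
  'ghgh' → reject
  'h' → reject
State roles: q0=length ≡ 0 (mod 3); q1=length ≡ 1 (mod 3); q2=length ≡ 2 (mod 3)
All strings over {g,h} whose length is a multiple of 3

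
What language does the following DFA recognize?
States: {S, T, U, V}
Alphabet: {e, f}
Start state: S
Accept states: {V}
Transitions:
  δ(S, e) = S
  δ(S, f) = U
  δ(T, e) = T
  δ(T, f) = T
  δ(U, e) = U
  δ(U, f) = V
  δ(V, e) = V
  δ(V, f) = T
Testing a few strings:
  'fe' → reject
  'fff' → reject
  'eef' → reject
  'fef' → accept
State roles: S=zero f's; T=≥ three f's (dead); U=one f; V=two f's
All strings over {e,f} containing exactly two f's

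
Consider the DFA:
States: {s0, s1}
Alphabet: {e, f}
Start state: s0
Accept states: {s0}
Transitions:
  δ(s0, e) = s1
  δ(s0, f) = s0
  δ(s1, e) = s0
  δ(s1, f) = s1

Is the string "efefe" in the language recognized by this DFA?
Processing string "efefe":
  s0 --e--> s1
  s1 --f--> s1
  s1 --e--> s0
  s0 --f--> s0
  s0 --e--> s1
Final state: s1
Accept states: {s0}
No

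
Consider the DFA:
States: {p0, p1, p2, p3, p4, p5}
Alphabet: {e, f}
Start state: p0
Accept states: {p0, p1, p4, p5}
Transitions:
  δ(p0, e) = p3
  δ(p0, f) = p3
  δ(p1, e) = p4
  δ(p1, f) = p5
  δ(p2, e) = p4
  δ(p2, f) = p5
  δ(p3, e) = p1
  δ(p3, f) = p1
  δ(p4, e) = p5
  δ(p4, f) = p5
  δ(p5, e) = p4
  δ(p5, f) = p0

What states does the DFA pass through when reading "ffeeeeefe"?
read 'f': p0 → p3
  read 'f': p3 → p1
  read 'e': p1 → p4
  read 'e': p4 → p5
  read 'e': p5 → p4
  read 'e': p4 → p5
  read 'e': p5 → p4
  read 'f': p4 → p5
  read 'e': p5 → p4
p0 -> p3 -> p1 -> p4 -> p5 -> p4 -> p5 -> p4 -> p5 -> p4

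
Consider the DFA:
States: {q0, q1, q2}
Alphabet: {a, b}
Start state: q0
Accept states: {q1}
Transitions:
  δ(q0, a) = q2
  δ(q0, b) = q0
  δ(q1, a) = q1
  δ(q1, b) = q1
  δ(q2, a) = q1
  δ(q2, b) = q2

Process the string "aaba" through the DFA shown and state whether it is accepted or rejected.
Processing string "aaba":
  q0 --a--> q2
  q2 --a--> q1
  q1 --b--> q1
  q1 --a--> q1
Final state: q1
Accept states: {q1}
Yes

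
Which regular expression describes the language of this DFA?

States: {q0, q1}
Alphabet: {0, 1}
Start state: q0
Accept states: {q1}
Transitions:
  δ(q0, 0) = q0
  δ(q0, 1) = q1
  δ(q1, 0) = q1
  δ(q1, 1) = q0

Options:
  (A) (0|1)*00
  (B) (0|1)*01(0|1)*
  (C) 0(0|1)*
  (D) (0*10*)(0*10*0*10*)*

Check each option against the DFA on short strings; one disagreement eliminates an option:
  (A) (0|1)*00: on '1' the DFA goes q0 → q1 and accepts (q1 ∈ Accept), but the regex does not match it → eliminate
  (B) (0|1)*01(0|1)*: on '1' the DFA goes q0 → q1 and accepts (q1 ∈ Accept), but the regex does not match it → eliminate
  (C) 0(0|1)*: on '0' the DFA goes q0 → q0 and rejects (q0 ∉ Accept), but the regex matches it → eliminate
  (D) (0*10*)(0*10*0*10*)*: agrees with the DFA on every string of length ≤ 6
Only (D) is consistent with the DFA.
(D) (0*10*)(0*10*0*10*)*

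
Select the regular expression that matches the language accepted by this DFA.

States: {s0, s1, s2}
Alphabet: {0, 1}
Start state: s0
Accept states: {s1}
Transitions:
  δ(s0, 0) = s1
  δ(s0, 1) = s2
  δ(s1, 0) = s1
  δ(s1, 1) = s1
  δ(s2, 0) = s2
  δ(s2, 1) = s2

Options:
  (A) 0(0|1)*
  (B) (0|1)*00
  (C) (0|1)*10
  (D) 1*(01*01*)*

Check each option against the DFA on short strings; one disagreement eliminates an option:
  (A) 0(0|1)*: agrees with the DFA on every string of length ≤ 6
  (B) (0|1)*00: on '0' the DFA goes s0 → s1 and accepts (s1 ∈ Accept), but the regex does not match it → eliminate
  (C) (0|1)*10: on '0' the DFA goes s0 → s1 and accepts (s1 ∈ Accept), but the regex does not match it → eliminate
  (D) 1*(01*01*)*: on ε the DFA stays in s0 and rejects (s0 ∉ Accept), but the regex matches it → eliminate
Only (A) is consistent with the DFA.
(A) 0(0|1)*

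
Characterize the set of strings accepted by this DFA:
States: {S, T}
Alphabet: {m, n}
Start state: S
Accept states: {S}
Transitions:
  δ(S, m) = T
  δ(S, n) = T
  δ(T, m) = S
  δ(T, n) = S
Testing a few strings:
  'nm' → accept
  'nnn' → reject
  'n' → reject
  'nnm' → reject
State roles: S=even length so far; T=odd length so far
All strings over {m,n} of even length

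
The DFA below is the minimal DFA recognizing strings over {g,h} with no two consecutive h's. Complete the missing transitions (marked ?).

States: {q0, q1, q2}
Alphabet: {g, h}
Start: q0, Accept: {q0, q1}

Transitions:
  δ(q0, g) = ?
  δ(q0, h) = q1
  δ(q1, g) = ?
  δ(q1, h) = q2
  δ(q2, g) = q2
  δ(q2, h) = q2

From the language and accept set, identify what each state tracks — q0: last symbol not h (ok); q1: last symbol h (ok); q2: saw hh (dead).
Each missing δ(q, a) is the state matching the new tracked value after reading a.
δ(q0, g) = q0; δ(q1, g) = q0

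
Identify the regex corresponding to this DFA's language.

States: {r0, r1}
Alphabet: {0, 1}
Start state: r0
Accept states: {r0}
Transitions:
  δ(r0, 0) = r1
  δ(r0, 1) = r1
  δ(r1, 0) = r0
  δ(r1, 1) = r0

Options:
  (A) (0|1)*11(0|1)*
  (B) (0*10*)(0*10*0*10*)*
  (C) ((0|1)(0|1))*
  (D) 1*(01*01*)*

Check each option against the DFA on short strings; one disagreement eliminates an option:
  (A) (0|1)*11(0|1)*: on ε the DFA stays in r0 and accepts (r0 ∈ Accept), but the regex does not match it → eliminate
  (B) (0*10*)(0*10*0*10*)*: on ε the DFA stays in r0 and accepts (r0 ∈ Accept), but the regex does not match it → eliminate
  (C) ((0|1)(0|1))*: agrees with the DFA on every string of length ≤ 6
  (D) 1*(01*01*)*: on '1' the DFA goes r0 → r1 and rejects (r1 ∉ Accept), but the regex matches it → eliminate
Only (C) is consistent with the DFA.
(C) ((0|1)(0|1))*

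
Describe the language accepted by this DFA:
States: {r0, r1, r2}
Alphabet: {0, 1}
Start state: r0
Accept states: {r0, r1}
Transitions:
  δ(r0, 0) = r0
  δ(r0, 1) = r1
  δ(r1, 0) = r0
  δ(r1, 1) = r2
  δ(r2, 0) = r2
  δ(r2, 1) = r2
Testing a few strings:
  '1010' → accept
  '110' → reject
  '10' → accept
  '11' → reject
State roles: r0=last symbol not 1 (ok); r1=last symbol 1 (ok); r2=saw 11 (dead)
All binary strings with no two consecutive 1's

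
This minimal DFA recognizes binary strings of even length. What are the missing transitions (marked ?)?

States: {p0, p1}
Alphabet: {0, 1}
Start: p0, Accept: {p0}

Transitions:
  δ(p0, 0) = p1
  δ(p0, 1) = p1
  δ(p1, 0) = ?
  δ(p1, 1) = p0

From the language and accept set, identify what each state tracks — p0: even length so far; p1: odd length so far.
Each missing δ(q, a) is the state matching the new tracked value after reading a.
δ(p1, 0) = p0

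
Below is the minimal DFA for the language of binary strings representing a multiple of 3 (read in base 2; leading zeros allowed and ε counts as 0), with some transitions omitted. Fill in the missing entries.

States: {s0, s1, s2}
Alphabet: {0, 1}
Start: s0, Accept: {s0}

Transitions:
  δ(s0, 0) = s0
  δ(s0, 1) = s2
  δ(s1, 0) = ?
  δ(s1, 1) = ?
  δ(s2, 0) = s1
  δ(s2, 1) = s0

From the language and accept set, identify what each state tracks — s0: value ≡ 0 (mod 3); s1: value ≡ 2 (mod 3); s2: value ≡ 1 (mod 3).
Each missing δ(q, a) is the state matching the new tracked value after reading a.
δ(s1, 0) = s2; δ(s1, 1) = s1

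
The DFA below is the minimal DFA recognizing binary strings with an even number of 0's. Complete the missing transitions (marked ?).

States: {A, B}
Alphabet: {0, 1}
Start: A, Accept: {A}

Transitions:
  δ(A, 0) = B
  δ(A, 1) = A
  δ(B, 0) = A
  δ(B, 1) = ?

From the language and accept set, identify what each state tracks — A: even number of 0's so far; B: odd number of 0's so far.
Each missing δ(q, a) is the state matching the new tracked value after reading a.
δ(B, 1) = B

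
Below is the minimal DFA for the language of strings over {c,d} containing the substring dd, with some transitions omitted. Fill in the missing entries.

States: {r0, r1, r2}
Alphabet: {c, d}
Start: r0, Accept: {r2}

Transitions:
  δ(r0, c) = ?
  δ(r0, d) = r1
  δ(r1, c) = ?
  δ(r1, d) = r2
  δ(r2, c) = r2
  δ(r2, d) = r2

From the language and accept set, identify what each state tracks — r0: no progress toward dd; r1: one trailing d; r2: substring dd seen.
Each missing δ(q, a) is the state matching the new tracked value after reading a.
δ(r0, c) = r0; δ(r1, c) = r0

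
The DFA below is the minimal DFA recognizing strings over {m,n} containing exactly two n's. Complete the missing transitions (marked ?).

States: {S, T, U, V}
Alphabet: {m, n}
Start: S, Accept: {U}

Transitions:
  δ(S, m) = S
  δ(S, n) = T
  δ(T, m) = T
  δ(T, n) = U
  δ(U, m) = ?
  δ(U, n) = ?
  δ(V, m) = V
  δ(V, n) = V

From the language and accept set, identify what each state tracks — S: zero n's; T: one n; U: two n's; V: ≥ three n's (dead).
Each missing δ(q, a) is the state matching the new tracked value after reading a.
δ(U, m) = U; δ(U, n) = V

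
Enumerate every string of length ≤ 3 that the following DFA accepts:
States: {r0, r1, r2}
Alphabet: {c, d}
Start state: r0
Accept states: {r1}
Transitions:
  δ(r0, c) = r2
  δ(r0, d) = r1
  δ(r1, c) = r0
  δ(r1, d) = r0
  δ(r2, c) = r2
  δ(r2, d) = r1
d, cd, ccd, dcd, ddd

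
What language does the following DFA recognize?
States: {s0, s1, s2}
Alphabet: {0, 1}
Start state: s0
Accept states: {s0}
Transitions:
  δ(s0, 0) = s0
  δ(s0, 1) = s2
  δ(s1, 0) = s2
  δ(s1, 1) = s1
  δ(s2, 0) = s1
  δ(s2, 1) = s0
Testing a few strings:
  '110' → accept
  '001' → reject
  '0011' → accept
  '1' → reject
State roles: s0=value ≡ 0 (mod 3); s1=value ≡ 2 (mod 3); s2=value ≡ 1 (mod 3)
All binary strings representing a multiple of 3 (read in base 2; leading zeros allowed and ε counts as 0)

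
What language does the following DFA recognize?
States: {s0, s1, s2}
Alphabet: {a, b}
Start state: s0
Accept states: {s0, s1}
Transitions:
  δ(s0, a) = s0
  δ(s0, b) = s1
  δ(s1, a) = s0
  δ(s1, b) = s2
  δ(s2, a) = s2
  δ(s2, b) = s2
Testing a few strings:
  'aaab' → accept
  'bbab' → reject
  'aba' → accept
  'ab' → accept
State roles: s0=last symbol not b (ok); s1=last symbol b (ok); s2=saw bb (dead)
All strings over {a,b} with no two consecutive b's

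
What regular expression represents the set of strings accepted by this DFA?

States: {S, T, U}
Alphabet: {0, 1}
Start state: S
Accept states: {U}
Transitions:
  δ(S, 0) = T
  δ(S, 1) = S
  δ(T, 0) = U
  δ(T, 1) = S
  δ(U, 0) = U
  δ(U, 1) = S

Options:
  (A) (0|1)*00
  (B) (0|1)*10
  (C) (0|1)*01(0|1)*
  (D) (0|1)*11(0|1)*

Check each option against the DFA on short strings; one disagreement eliminates an option:
  (A) (0|1)*00: agrees with the DFA on every string of length ≤ 6
  (B) (0|1)*10: on '00' the DFA goes S → T → U and accepts (U ∈ Accept), but the regex does not match it → eliminate
  (C) (0|1)*01(0|1)*: on '00' the DFA goes S → T → U and accepts (U ∈ Accept), but the regex does not match it → eliminate
  (D) (0|1)*11(0|1)*: on '00' the DFA goes S → T → U and accepts (U ∈ Accept), but the regex does not match it → eliminate
Only (A) is consistent with the DFA.
(A) (0|1)*00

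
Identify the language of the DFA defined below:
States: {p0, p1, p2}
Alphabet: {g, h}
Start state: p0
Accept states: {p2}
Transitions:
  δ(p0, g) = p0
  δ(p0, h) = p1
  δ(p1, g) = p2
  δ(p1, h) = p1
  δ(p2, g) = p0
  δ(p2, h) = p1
Testing a few strings:
  'g' → reject
  'hgg' → reject
  'h' → reject
  'gghg' → accept
State roles: p0=no suffix match; p1=one trailing h; p2=suffix is hg
All strings over {g,h} ending with hg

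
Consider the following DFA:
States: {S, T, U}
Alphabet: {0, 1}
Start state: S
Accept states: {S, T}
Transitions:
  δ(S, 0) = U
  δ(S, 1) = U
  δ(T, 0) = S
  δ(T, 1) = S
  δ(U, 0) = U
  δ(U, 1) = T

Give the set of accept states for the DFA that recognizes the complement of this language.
Complement accept states = All states \ Original accept states
= {S, T, U} \ {S, T}
{U}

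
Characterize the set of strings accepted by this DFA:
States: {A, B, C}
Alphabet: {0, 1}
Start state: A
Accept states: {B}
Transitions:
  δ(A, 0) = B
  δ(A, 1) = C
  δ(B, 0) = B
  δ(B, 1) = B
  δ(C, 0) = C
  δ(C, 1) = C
Testing a few strings:
  '1' → reject
  '00' → accept
  '0' → accept
  '101' → reject
State roles: A=no input read; B=started with 0; C=started with 1 (dead)
All binary strings starting with 0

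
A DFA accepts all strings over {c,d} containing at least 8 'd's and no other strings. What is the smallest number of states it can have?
By Myhill–Nerode, count the distinguishable equivalence classes: 9 classes — having seen 0, 1, …, 7, or ≥8 copies of 'd'; any two classes i < j (j ≤ 8) are distinguished by the string d^(8−j), which takes class j to 8 copies (accepted) but leaves class i below 8 (rejected).
9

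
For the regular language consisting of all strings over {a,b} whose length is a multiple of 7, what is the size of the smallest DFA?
By Myhill–Nerode, count the distinguishable equivalence classes: 7 classes — one per residue of the length mod 7; class i is distinguished from class j by any string of length (7 − i) mod 7.
7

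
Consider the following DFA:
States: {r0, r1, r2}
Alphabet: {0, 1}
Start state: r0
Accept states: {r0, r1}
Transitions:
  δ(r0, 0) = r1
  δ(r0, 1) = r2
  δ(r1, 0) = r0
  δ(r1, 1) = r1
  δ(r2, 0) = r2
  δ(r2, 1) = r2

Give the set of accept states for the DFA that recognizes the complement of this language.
Complement accept states = All states \ Original accept states
= {r0, r1, r2} \ {r0, r1}
{r2}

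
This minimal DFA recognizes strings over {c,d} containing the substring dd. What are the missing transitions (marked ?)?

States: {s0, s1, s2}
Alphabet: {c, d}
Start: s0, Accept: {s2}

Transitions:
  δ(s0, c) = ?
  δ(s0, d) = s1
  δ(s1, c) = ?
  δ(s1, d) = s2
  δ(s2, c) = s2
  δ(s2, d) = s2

From the language and accept set, identify what each state tracks — s0: no progress toward dd; s1: one trailing d; s2: substring dd seen.
Each missing δ(q, a) is the state matching the new tracked value after reading a.
δ(s0, c) = s0; δ(s1, c) = s0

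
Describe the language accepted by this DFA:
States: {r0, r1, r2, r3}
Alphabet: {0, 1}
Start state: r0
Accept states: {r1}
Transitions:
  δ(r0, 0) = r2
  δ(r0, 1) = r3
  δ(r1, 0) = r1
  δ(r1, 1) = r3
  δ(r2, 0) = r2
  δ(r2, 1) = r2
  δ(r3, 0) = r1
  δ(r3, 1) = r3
Testing a few strings:
  '1011' → reject
  '010' → reject
  '11' → reject
  '0' → reject
State roles: r0=no input read; r1=started with 1, last symbol 0; r2=started with 0 (dead); r3=started with 1, last symbol 1
All binary strings that start with 1 and end with 0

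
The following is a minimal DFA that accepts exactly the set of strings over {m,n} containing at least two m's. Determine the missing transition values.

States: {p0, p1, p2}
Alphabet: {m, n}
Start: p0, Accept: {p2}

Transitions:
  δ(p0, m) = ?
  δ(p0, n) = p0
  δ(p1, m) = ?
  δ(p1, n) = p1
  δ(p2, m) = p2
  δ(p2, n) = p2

From the language and accept set, identify what each state tracks — p0: zero m's seen; p1: one m seen; p2: ≥ two m's seen.
Each missing δ(q, a) is the state matching the new tracked value after reading a.
δ(p0, m) = p1; δ(p1, m) = p2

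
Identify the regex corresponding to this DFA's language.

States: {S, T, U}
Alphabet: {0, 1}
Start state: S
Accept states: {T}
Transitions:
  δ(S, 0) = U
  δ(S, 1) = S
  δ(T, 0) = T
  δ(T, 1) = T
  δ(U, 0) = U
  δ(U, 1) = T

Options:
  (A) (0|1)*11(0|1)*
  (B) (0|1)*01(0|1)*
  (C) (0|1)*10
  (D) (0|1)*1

Check each option against the DFA on short strings; one disagreement eliminates an option:
  (A) (0|1)*11(0|1)*: on '01' the DFA goes S → U → T and accepts (T ∈ Accept), but the regex does not match it → eliminate
  (B) (0|1)*01(0|1)*: agrees with the DFA on every string of length ≤ 6
  (C) (0|1)*10: on '01' the DFA goes S → U → T and accepts (T ∈ Accept), but the regex does not match it → eliminate
  (D) (0|1)*1: on '1' the DFA goes S → S and rejects (S ∉ Accept), but the regex matches it → eliminate
Only (B) is consistent with the DFA.
(B) (0|1)*01(0|1)*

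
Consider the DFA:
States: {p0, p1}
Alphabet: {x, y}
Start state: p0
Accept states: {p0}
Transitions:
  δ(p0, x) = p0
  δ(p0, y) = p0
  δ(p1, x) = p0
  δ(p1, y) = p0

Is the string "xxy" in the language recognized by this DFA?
Processing string "xxy":
  p0 --x--> p0
  p0 --x--> p0
  p0 --y--> p0
Final state: p0
Accept states: {p0}
Yes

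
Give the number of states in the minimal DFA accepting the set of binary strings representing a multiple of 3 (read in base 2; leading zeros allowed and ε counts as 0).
By Myhill–Nerode, count the distinguishable equivalence classes: three classes — residue of the binary value mod 3.
3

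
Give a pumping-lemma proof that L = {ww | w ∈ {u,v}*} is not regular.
Assume L is regular with pumping length p. Idea: pumping the leading u-block breaks the equality of the two halves.
Choose s = u^p v u^p v ∈ L (with w = u^p v). |s| = 2p+2 ≥ p. By the pumping lemma, s = xyz with |xy| ≤ p, |y| > 0, so y = u^k with k ≥ 1, in the first u-block. Then xy²z = u^(p+k) v u^p v, of length 2p+2+k. If k is odd this length is odd, so it cannot be of the form ww. If k is even, each half has length p+1+k/2 ≤ p+k, so the first half lies entirely inside the leading u-block and contains no v, while the second half ends in v; the halves differ. Either way xy²z ∉ L.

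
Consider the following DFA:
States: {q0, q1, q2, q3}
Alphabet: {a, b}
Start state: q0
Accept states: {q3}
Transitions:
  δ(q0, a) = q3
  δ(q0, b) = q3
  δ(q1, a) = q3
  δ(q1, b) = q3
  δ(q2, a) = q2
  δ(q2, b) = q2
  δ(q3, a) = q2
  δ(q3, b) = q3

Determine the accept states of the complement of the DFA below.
Complement accept states = All states \ Original accept states
= {q0, q1, q2, q3} \ {q3}
{q0, q1, q2}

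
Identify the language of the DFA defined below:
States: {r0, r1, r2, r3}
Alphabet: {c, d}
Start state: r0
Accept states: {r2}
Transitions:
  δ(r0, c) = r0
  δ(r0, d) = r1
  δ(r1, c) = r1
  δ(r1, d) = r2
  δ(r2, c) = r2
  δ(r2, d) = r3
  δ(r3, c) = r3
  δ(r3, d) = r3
Testing a few strings:
  'dcc' → reject
  'dd' → accept
  'c' → reject
  'd' → reject
State roles: r0=zero d's; r1=one d; r2=two d's; r3=≥ three d's (dead)
All strings over {c,d} containing exactly two d's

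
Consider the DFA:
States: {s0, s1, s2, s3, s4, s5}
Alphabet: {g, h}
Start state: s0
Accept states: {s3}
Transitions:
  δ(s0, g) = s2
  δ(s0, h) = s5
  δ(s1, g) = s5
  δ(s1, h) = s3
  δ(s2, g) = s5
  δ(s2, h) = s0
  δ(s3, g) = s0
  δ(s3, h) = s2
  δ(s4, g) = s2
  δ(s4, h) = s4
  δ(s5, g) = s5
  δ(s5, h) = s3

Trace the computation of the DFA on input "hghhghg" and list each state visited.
read 'h': s0 → s5
  read 'g': s5 → s5
  read 'h': s5 → s3
  read 'h': s3 → s2
  read 'g': s2 → s5
  read 'h': s5 → s3
  read 'g': s3 → s0
s0 -> s5 -> s5 -> s3 -> s2 -> s5 -> s3 -> s0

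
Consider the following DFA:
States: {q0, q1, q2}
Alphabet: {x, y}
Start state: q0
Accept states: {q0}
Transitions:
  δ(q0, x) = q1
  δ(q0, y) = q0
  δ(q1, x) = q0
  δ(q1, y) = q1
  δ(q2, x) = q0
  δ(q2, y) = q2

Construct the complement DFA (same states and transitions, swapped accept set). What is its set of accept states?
Complement accept states = All states \ Original accept states
= {q0, q1, q2} \ {q0}
{q1, q2}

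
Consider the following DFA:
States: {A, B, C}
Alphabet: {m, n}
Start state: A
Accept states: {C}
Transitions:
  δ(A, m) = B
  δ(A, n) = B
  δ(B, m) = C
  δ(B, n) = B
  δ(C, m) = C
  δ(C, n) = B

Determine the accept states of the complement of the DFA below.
Complement accept states = All states \ Original accept states
= {A, B, C} \ {C}
{A, B}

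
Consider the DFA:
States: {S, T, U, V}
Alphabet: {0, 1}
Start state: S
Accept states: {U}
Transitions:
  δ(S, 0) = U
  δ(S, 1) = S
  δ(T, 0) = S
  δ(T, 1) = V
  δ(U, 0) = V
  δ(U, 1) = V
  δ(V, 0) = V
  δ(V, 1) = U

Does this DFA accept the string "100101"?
Processing string "100101":
  S --1--> S
  S --0--> U
  U --0--> V
  V --1--> U
  U --0--> V
  V --1--> U
Final state: U
Accept states: {U}
Yes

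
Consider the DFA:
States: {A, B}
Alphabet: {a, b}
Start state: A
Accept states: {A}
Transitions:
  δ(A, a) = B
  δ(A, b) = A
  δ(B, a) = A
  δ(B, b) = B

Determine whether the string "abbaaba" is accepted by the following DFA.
Processing string "abbaaba":
  A --a--> B
  B --b--> B
  B --b--> B
  B --a--> A
  A --a--> B
  B --b--> B
  B --a--> A
Final state: A
Accept states: {A}
Yes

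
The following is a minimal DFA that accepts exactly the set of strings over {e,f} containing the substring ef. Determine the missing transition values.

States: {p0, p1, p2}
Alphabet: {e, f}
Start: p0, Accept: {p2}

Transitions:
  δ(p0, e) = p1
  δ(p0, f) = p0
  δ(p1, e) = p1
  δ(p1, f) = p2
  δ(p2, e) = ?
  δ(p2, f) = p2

From the language and accept set, identify what each state tracks — p0: no e seen yet; p1: seen a e, waiting for f; p2: substring ef seen.
Each missing δ(q, a) is the state matching the new tracked value after reading a.
δ(p2, e) = p2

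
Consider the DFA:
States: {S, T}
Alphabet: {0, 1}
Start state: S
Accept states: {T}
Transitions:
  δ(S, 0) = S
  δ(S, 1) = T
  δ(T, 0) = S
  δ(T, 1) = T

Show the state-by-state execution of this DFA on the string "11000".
read '1': S → T
  read '1': T → T
  read '0': T → S
  read '0': S → S
  read '0': S → S
S -> T -> T -> S -> S -> S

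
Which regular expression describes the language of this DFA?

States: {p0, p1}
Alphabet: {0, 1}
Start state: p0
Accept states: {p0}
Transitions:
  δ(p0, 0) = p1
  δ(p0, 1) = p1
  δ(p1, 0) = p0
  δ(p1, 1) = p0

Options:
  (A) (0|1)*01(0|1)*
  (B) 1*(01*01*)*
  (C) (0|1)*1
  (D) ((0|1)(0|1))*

Check each option against the DFA on short strings; one disagreement eliminates an option:
  (A) (0|1)*01(0|1)*: on ε the DFA stays in p0 and accepts (p0 ∈ Accept), but the regex does not match it → eliminate
  (B) 1*(01*01*)*: on '1' the DFA goes p0 → p1 and rejects (p1 ∉ Accept), but the regex matches it → eliminate
  (C) (0|1)*1: on ε the DFA stays in p0 and accepts (p0 ∈ Accept), but the regex does not match it → eliminate
  (D) ((0|1)(0|1))*: agrees with the DFA on every string of length ≤ 6
Only (D) is consistent with the DFA.
(D) ((0|1)(0|1))*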